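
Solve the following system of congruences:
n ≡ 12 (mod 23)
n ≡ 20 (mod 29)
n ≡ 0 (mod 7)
3094

Using the Chinese Remainder Theorem:
M = product of moduli = 4669
For equation 1: M_1 = 203, 203 ≡ 19 (mod 23), inverse of 203 mod 23 is 17 (check: 19 × 17 = 323 ≡ 1 (mod 23))
For equation 2: M_2 = 161, 161 ≡ 16 (mod 29), inverse of 161 mod 29 is 20 (check: 16 × 20 = 320 ≡ 1 (mod 29))
For equation 3: M_3 = 667, 667 ≡ 2 (mod 7), inverse of 667 mod 7 is 4 (check: 2 × 4 = 8 ≡ 1 (mod 7))
Combine: n ≡ Σ r_i×M_i×(M_i⁻¹ mod m_i) = 12×203×17 + 20×161×20 + 0×667×4 = 41412 + 64400 + 0 = 105812
105812 mod 4669 = 3094
n ≡ 3094 (mod 4669)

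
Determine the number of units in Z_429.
240

Prime factorization: 429 = 3 × 11 × 13
Using the formula φ(n) = n × Π(1 - 1/p) for each prime factor p:
φ(429) = 429 × (1 - 1/3) × (1 - 1/11) × (1 - 1/13)
φ(429) = 240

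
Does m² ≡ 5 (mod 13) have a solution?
By Euler's criterion: 5^{6} ≡ 12 (mod 13). Since this equals -1 (≡ 12), 5 is not a QR.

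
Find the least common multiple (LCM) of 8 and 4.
8

First find GCD(8, 4) using the Euclidean algorithm:
8 = 2 × 4 + 0
GCD(8, 4) = 4

LCM formula: LCM(a, b) = (a × b) / GCD(a, b)
LCM(8, 4) = (8 × 4) / 4
LCM(8, 4) = 32 / 4
LCM(8, 4) = 8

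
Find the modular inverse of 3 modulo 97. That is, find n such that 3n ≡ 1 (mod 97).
65

Using Extended Euclidean Algorithm:
gcd(3, 97) = 1
Bezout coefficients: 3 × -32 + 97 × 1 = 1
So 3 × -32 ≡ 1 (mod 97)
The inverse is -32 mod 97 = 65
Verification: 3 × 65 = 195 = 2 × 97 + 1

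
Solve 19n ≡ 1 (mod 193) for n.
19^(-1) ≡ 61 (mod 193). Verification: 19 × 61 = 1159 ≡ 1 (mod 193)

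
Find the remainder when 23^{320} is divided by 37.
By Fermat: 23^{36} ≡ 1 (mod 37). 320 = 8×36 + 32. So 23^{320} ≡ 23^{32} ≡ 26 (mod 37)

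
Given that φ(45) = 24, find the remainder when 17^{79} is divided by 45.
By Euler: 17^{24} ≡ 1 (mod 45) since gcd(17, 45) = 1. 79 = 3×24 + 7. So 17^{79} ≡ 17^{7} ≡ 8 (mod 45)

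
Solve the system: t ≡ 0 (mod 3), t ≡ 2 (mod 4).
M = 3 × 4 = 12. M₁ = 4, y₁ ≡ 1 (mod 3). M₂ = 3, y₂ ≡ 3 (mod 4). t = 0×4×1 + 2×3×3 ≡ 6 (mod 12)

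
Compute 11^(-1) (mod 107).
39

Using Extended Euclidean Algorithm:
gcd(11, 107) = 1
Bezout coefficients: 11 × 39 + 107 × -4 = 1
So 11 × 39 ≡ 1 (mod 107)
The inverse is 39 mod 107 = 39
Verification: 11 × 39 = 429 = 4 × 107 + 1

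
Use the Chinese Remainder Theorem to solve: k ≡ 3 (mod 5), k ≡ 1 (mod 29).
88

Using the Chinese Remainder Theorem:
M = product of moduli = 145
For equation 1: M_1 = 29, 29 ≡ 4 (mod 5), inverse of 29 mod 5 is 4 (check: 4 × 4 = 16 ≡ 1 (mod 5))
For equation 2: M_2 = 5, 5 ≡ 5 (mod 29), inverse of 5 mod 29 is 6 (check: 5 × 6 = 30 ≡ 1 (mod 29))
Combine: k ≡ Σ r_i×M_i×(M_i⁻¹ mod m_i) = 3×29×4 + 1×5×6 = 348 + 30 = 378
378 mod 145 = 88
k ≡ 88 (mod 145)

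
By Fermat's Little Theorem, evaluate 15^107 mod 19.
By Fermat: 15^{18} ≡ 1 (mod 19). 107 = 5×18 + 17. So 15^{107} ≡ 15^{17} ≡ 14 (mod 19)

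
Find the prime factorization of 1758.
2 × 3 × 293

Divide by primes starting from smallest:
1758 ÷ 2 = 879
879 ÷ 3 = 293
293 ÷ 293 = 1

1758 = 2 × 3 × 293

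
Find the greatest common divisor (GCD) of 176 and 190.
2

Using the Euclidean algorithm:
176 = 0 × 190 + 176
190 = 1 × 176 + 14
176 = 12 × 14 + 8
14 = 1 × 8 + 6
8 = 1 × 6 + 2
6 = 3 × 2 + 0

GCD(176, 190) = 2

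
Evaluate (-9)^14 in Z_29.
Using repeated squaring. (-9) ≡ 20 (mod 29). 14 = 8 + 4 + 2 (binary 1110). Repeated squaring mod 29: 20^1 ≡ 20; 20^2 ≡ 20² = 400 ≡ 23; 20^4 ≡ 23² = 529 ≡ 7; 20^8 ≡ 7² = 49 ≡ 20. Multiply: (-9)^14 ≡ 20^8 × 20^4 × 20^2 ≡ 20 × 7 × 23 (mod 29): 20 × 7 = 140 ≡ 24; 24 × 23 = 552 ≡ 1. So (-9)^14 ≡ 1 (mod 29).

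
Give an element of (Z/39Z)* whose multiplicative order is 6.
4 has order 6 mod 39 since 4^{6} ≡ 1 (mod 39) and no smaller power works.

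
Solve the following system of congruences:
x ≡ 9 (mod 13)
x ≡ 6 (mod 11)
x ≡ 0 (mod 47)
5781

Using the Chinese Remainder Theorem:
M = product of moduli = 6721
For equation 1: M_1 = 517, 517 ≡ 10 (mod 13), inverse of 517 mod 13 is 4 (check: 10 × 4 = 40 ≡ 1 (mod 13))
For equation 2: M_2 = 611, 611 ≡ 6 (mod 11), inverse of 611 mod 11 is 2 (check: 6 × 2 = 12 ≡ 1 (mod 11))
For equation 3: M_3 = 143, 143 ≡ 2 (mod 47), inverse of 143 mod 47 is 24 (check: 2 × 24 = 48 ≡ 1 (mod 47))
Combine: x ≡ Σ r_i×M_i×(M_i⁻¹ mod m_i) = 9×517×4 + 6×611×2 + 0×143×24 = 18612 + 7332 + 0 = 25944
25944 mod 6721 = 5781
x ≡ 5781 (mod 6721)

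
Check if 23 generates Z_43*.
p - 1 = 42 has prime divisors 2, 3, 7. Check 23^(42/q) mod 43 for each: 23^(42/2) = 23^21 ≡ 1, 23^(42/3) = 23^14 ≡ 36, 23^(42/7) = 23^6 ≡ 4 (mod 43). Since 23^21 ≡ 1 (mod 43), the order of 23 divides 21 (in fact the order is 21) ≠ 42, so it is not a primitive root.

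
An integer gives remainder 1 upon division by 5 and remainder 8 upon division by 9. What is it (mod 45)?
M = 5 × 9 = 45. M₁ = 9, y₁ ≡ 4 (mod 5). M₂ = 5, y₂ ≡ 2 (mod 9). k = 1×9×4 + 8×5×2 ≡ 26 (mod 45). The smallest positive such number is 26.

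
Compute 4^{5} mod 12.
4

Using successive squaring:
Binary expansion of 5: 101
Powers of 4 mod 12 (each is the square of the previous):
  4^1 ≡ 4 (mod 12)
  4^2 ≡ 4² = 16 ≡ 4 (mod 12)
  4^4 ≡ 4² = 16 ≡ 4 (mod 12)
5 = 4 + 1, so 4^5 = 4^4 × 4^1 ≡ 4 × 4 (mod 12)
Multiplying step by step:
  4 × 4 = 16 ≡ 4 (mod 12)
Result: 4^5 ≡ 4 (mod 12)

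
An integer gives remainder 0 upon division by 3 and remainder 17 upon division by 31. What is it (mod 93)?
M = 3 × 31 = 93. M₁ = 31, y₁ ≡ 1 (mod 3). M₂ = 3, y₂ ≡ 21 (mod 31). t = 0×31×1 + 17×3×21 ≡ 48 (mod 93). The smallest positive such number is 48.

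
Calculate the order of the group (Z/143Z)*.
120

Prime factorization: 143 = 11 × 13
Using the formula φ(n) = n × Π(1 - 1/p) for each prime factor p:
φ(143) = 143 × (1 - 1/11) × (1 - 1/13)
φ(143) = 120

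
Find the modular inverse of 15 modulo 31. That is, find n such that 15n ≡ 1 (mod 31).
29

Using Extended Euclidean Algorithm:
gcd(15, 31) = 1
Bezout coefficients: 15 × -2 + 31 × 1 = 1
So 15 × -2 ≡ 1 (mod 31)
The inverse is -2 mod 31 = 29
Verification: 15 × 29 = 435 = 14 × 31 + 1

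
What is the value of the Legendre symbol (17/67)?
(17/67) = 17^{33} mod 67 = 1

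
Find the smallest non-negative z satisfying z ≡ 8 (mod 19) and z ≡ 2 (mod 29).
M = 19 × 29 = 551. M₁ = 29, y₁ ≡ 2 (mod 19). M₂ = 19, y₂ ≡ 26 (mod 29). z = 8×29×2 + 2×19×26 ≡ 350 (mod 551)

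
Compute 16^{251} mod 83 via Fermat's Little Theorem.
37

By Fermat's Little Theorem, a^(p-1) ≡ 1 (mod p) for prime p and gcd(a, p) = 1
Here p = 83, so 16^82 ≡ 1 (mod 83)
We can reduce the exponent: 251 mod 82 = 5
So 16^251 ≡ 16^5 (mod 83)
Computing: 16^5 mod 83 = 37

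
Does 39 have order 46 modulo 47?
p - 1 = 46 has prime divisors 2, 23. Check 39^(46/q) mod 47 for each: 39^(46/2) = 39^23 ≡ 46, 39^(46/23) = 39^2 ≡ 17 (mod 47). None of these is 1, so 39 has order 46 = φ(47), so it is a primitive root mod 47.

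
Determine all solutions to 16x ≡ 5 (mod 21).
20

Since gcd(16, 21) = 1 divides 5, a solution exists.
Multiply both sides by the inverse of 16 mod 21:
  16^(-1) mod 21 = 4
  x ≡ 4 × 5 ≡ 20 ≡ 20 (mod 21)
Verification: 16 × 20 = 320 = 15 × 21 + 5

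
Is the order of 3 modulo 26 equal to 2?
No, the actual order is 3, not 2.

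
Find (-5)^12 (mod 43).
Using repeated squaring. (-5) ≡ 38 (mod 43). 12 = 8 + 4 (binary 1100). Repeated squaring mod 43: 38^1 ≡ 38; 38^2 ≡ 38² = 1444 ≡ 25; 38^4 ≡ 25² = 625 ≡ 23; 38^8 ≡ 23² = 529 ≡ 13. Multiply: (-5)^12 ≡ 38^8 × 38^4 ≡ 13 × 23 (mod 43): 13 × 23 = 299 ≡ 41. So (-5)^12 ≡ 41 (mod 43).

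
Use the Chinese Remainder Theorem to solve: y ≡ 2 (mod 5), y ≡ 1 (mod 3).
M = 5 × 3 = 15. M₁ = 3, y₁ ≡ 2 (mod 5). M₂ = 5, y₂ ≡ 2 (mod 3). y = 2×3×2 + 1×5×2 ≡ 7 (mod 15)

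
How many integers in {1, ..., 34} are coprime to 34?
16

Prime factorization: 34 = 2 × 17
Using the formula φ(n) = n × Π(1 - 1/p) for each prime factor p:
φ(34) = 34 × (1 - 1/2) × (1 - 1/17)
φ(34) = 16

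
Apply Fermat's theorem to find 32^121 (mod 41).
By Fermat: 32^{40} ≡ 1 (mod 41). 121 = 3×40 + 1. So 32^{121} ≡ 32^{1} ≡ 32 (mod 41)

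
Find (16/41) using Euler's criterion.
(16/41) = 16^{20} mod 41 = 1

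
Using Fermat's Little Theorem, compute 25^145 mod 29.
By Fermat: 25^{28} ≡ 1 (mod 29). 145 = 5×28 + 5. So 25^{145} ≡ 25^{5} ≡ 20 (mod 29)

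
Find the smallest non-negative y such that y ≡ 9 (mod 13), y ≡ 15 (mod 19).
243

Using the Chinese Remainder Theorem:
M = product of moduli = 247
For equation 1: M_1 = 19, 19 ≡ 6 (mod 13), inverse of 19 mod 13 is 11 (check: 6 × 11 = 66 ≡ 1 (mod 13))
For equation 2: M_2 = 13, 13 ≡ 13 (mod 19), inverse of 13 mod 19 is 3 (check: 13 × 3 = 39 ≡ 1 (mod 19))
Combine: y ≡ Σ r_i×M_i×(M_i⁻¹ mod m_i) = 9×19×11 + 15×13×3 = 1881 + 585 = 2466
2466 mod 247 = 243
y ≡ 243 (mod 247)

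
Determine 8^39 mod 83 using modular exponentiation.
Using repeated squaring. 39 = 32 + 4 + 2 + 1 (binary 100111). Repeated squaring mod 83: 8^1 ≡ 8; 8^2 ≡ 8² = 64 ≡ 64; 8^4 ≡ 64² = 4096 ≡ 29; 8^8 ≡ 29² = 841 ≡ 11; 8^16 ≡ 11² = 121 ≡ 38; 8^32 ≡ 38² = 1444 ≡ 33. Multiply: 8^39 = 8^32 × 8^4 × 8^2 × 8^1 ≡ 33 × 29 × 64 × 8 (mod 83): 33 × 29 = 957 ≡ 44; 44 × 64 = 2816 ≡ 77; 77 × 8 = 616 ≡ 35. So 8^39 ≡ 35 (mod 83).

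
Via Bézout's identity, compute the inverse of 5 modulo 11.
Extended GCD: 5(-2) + 11(1) = 1. So 5^(-1) ≡ 9 ≡ 9 (mod 11). Verify: 5 × 9 = 45 ≡ 1 (mod 11)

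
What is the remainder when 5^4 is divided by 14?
4 = 4 (binary 100). Repeated squaring mod 14: 5^1 ≡ 5; 5^2 ≡ 5² = 25 ≡ 11; 5^4 ≡ 11² = 121 ≡ 9. So 5^4 ≡ 9 (mod 14).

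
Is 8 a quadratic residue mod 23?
By Euler's criterion: 8^{11} ≡ 1 (mod 23). Since this equals 1, 8 is a QR.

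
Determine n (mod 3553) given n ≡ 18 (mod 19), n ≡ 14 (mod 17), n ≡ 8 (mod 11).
2241

Using the Chinese Remainder Theorem:
M = product of moduli = 3553
For equation 1: M_1 = 187, 187 ≡ 16 (mod 19), inverse of 187 mod 19 is 6 (check: 16 × 6 = 96 ≡ 1 (mod 19))
For equation 2: M_2 = 209, 209 ≡ 5 (mod 17), inverse of 209 mod 17 is 7 (check: 5 × 7 = 35 ≡ 1 (mod 17))
For equation 3: M_3 = 323, 323 ≡ 4 (mod 11), inverse of 323 mod 11 is 3 (check: 4 × 3 = 12 ≡ 1 (mod 11))
Combine: n ≡ Σ r_i×M_i×(M_i⁻¹ mod m_i) = 18×187×6 + 14×209×7 + 8×323×3 = 20196 + 20482 + 7752 = 48430
48430 mod 3553 = 2241
n ≡ 2241 (mod 3553)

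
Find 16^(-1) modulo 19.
6

Using Extended Euclidean Algorithm:
gcd(16, 19) = 1
Bezout coefficients: 16 × 6 + 19 × -5 = 1
So 16 × 6 ≡ 1 (mod 19)
The inverse is 6 mod 19 = 6
Verification: 16 × 6 = 96 = 5 × 19 + 1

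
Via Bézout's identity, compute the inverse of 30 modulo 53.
Extended GCD: 30(23) + 53(-13) = 1. So 30^(-1) ≡ 23 ≡ 23 (mod 53). Verify: 30 × 23 = 690 ≡ 1 (mod 53)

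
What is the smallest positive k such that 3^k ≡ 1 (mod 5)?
Powers of 3 mod 5: 3^1≡3, 3^2≡4, 3^3≡2, 3^4≡1. Order = 4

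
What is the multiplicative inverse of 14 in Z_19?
14^(-1) ≡ 15 (mod 19). Verification: 14 × 15 = 210 ≡ 1 (mod 19)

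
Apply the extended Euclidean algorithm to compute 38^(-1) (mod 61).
Extended GCD: 38(-8) + 61(5) = 1. So 38^(-1) ≡ 53 ≡ 53 (mod 61). Verify: 38 × 53 = 2014 ≡ 1 (mod 61)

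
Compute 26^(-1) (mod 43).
5

Using Extended Euclidean Algorithm:
gcd(26, 43) = 1
Bezout coefficients: 26 × 5 + 43 × -3 = 1
So 26 × 5 ≡ 1 (mod 43)
The inverse is 5 mod 43 = 5
Verification: 26 × 5 = 130 = 3 × 43 + 1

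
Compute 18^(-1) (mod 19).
18^(-1) ≡ 18 (mod 19). Verification: 18 × 18 = 324 ≡ 1 (mod 19)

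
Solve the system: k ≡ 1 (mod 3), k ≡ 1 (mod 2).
M = 3 × 2 = 6. M₁ = 2, y₁ ≡ 2 (mod 3). M₂ = 3, y₂ ≡ 1 (mod 2). k = 1×2×2 + 1×3×1 ≡ 1 (mod 6)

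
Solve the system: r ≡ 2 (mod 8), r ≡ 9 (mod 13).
M = 8 × 13 = 104. M₁ = 13, y₁ ≡ 5 (mod 8). M₂ = 8, y₂ ≡ 5 (mod 13). r = 2×13×5 + 9×8×5 ≡ 74 (mod 104)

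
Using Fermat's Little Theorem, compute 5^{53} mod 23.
11

By Fermat's Little Theorem, a^(p-1) ≡ 1 (mod p) for prime p and gcd(a, p) = 1
Here p = 23, so 5^22 ≡ 1 (mod 23)
We can reduce the exponent: 53 mod 22 = 9
So 5^53 ≡ 5^9 (mod 23)
Computing: 5^9 mod 23 = 11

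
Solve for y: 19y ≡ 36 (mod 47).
39

Since gcd(19, 47) = 1 divides 36, a solution exists.
Multiply both sides by the inverse of 19 mod 47:
  19^(-1) mod 47 = 5
  x ≡ 5 × 36 ≡ 180 ≡ 39 (mod 47)
Verification: 19 × 39 = 741 = 15 × 47 + 36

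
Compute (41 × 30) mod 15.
0

(41 × 30) = 1230
1230 mod 15 = 0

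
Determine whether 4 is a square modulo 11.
By Euler's criterion: 4^{5} ≡ 1 (mod 11). Since this equals 1, 4 is a QR.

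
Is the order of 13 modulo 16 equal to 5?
No, the actual order is 4, not 5.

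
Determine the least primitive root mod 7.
p - 1 = 6 has prime divisors 2, 3. h is a primitive root mod 7 iff h^(6/q) ≢ 1 (mod 7) for each such q.
h = 2: 2^3 ≡ 1, 2^2 ≡ 4 (mod 7); 2^3 ≡ 1, so not a primitive root.
h = 3: 3^3 ≡ 6, 3^2 ≡ 2 (mod 7); none is 1, so 3 has order 6 and is a primitive root.
The smallest primitive root mod 7 is g = 3.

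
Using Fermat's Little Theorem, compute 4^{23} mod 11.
9

By Fermat's Little Theorem, a^(p-1) ≡ 1 (mod p) for prime p and gcd(a, p) = 1
Here p = 11, so 4^10 ≡ 1 (mod 11)
We can reduce the exponent: 23 mod 10 = 3
So 4^23 ≡ 4^3 (mod 11)
Computing: 4^3 mod 11 = 9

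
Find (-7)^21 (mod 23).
Using repeated squaring. (-7) ≡ 16 (mod 23). 21 = 16 + 4 + 1 (binary 10101). Repeated squaring mod 23: 16^1 ≡ 16; 16^2 ≡ 16² = 256 ≡ 3; 16^4 ≡ 3² = 9 ≡ 9; 16^8 ≡ 9² = 81 ≡ 12; 16^16 ≡ 12² = 144 ≡ 6. Multiply: (-7)^21 ≡ 16^16 × 16^4 × 16^1 ≡ 6 × 9 × 16 (mod 23): 6 × 9 = 54 ≡ 8; 8 × 16 = 128 ≡ 13. So (-7)^21 ≡ 13 (mod 23).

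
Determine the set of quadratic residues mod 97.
QRs mod 97: {1, 2, 3, 4, 6, 8, 9, 11, 12, 16, 18, 22, 24, 25, 27, 31, 32, 33, 35, 36, 43, 44, 47, 48, 49, 50, 53, 54, 61, 62, 64, 65, 66, 70, 72, 73, 75, 79, 81, 85, 86, 88, 89, 91, 93, 94, 95, 96}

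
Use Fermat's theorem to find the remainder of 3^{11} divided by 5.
2

By Fermat's Little Theorem, a^(p-1) ≡ 1 (mod p) for prime p and gcd(a, p) = 1
Here p = 5, so 3^4 ≡ 1 (mod 5)
We can reduce the exponent: 11 mod 4 = 3
So 3^11 ≡ 3^3 (mod 5)
Computing: 3^3 mod 5 = 2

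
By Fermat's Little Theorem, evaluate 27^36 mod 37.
By Fermat's Little Theorem, 27^{36} ≡ 1 (mod 37) since 37 is prime and gcd(27, 37) = 1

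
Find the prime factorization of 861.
3 × 7 × 41

Divide by primes starting from smallest:
861 ÷ 3 = 287
287 ÷ 7 = 41
41 ÷ 41 = 1

861 = 3 × 7 × 41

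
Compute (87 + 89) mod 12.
8

(87 + 89) = 176
176 mod 12 = 8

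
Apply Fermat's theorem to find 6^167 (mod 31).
By Fermat: 6^{30} ≡ 1 (mod 31). 167 = 5×30 + 17. So 6^{167} ≡ 6^{17} ≡ 26 (mod 31)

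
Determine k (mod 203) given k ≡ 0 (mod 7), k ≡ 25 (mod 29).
112

Using the Chinese Remainder Theorem:
M = product of moduli = 203
For equation 1: M_1 = 29, 29 ≡ 1 (mod 7), inverse of 29 mod 7 is 1 (check: 1 × 1 = 1 ≡ 1 (mod 7))
For equation 2: M_2 = 7, 7 ≡ 7 (mod 29), inverse of 7 mod 29 is 25 (check: 7 × 25 = 175 ≡ 1 (mod 29))
Combine: k ≡ Σ r_i×M_i×(M_i⁻¹ mod m_i) = 0×29×1 + 25×7×25 = 0 + 4375 = 4375
4375 mod 203 = 112
k ≡ 112 (mod 203)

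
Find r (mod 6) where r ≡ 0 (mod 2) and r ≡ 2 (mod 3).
M = 2 × 3 = 6. M₁ = 3, y₁ ≡ 1 (mod 2). M₂ = 2, y₂ ≡ 2 (mod 3). r = 0×3×1 + 2×2×2 ≡ 2 (mod 6)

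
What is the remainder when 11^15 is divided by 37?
Using repeated squaring. 15 = 8 + 4 + 2 + 1 (binary 1111). Repeated squaring mod 37: 11^1 ≡ 11; 11^2 ≡ 11² = 121 ≡ 10; 11^4 ≡ 10² = 100 ≡ 26; 11^8 ≡ 26² = 676 ≡ 10. Multiply: 11^15 = 11^8 × 11^4 × 11^2 × 11^1 ≡ 10 × 26 × 10 × 11 (mod 37): 10 × 26 = 260 ≡ 1; 1 × 10 = 10 ≡ 10; 10 × 11 = 110 ≡ 36. So 11^15 ≡ 36 (mod 37).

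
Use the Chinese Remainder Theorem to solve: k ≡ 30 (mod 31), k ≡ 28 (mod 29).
898

Using the Chinese Remainder Theorem:
M = product of moduli = 899
For equation 1: M_1 = 29, 29 ≡ 29 (mod 31), inverse of 29 mod 31 is 15 (check: 29 × 15 = 435 ≡ 1 (mod 31))
For equation 2: M_2 = 31, 31 ≡ 2 (mod 29), inverse of 31 mod 29 is 15 (check: 2 × 15 = 30 ≡ 1 (mod 29))
Combine: k ≡ Σ r_i×M_i×(M_i⁻¹ mod m_i) = 30×29×15 + 28×31×15 = 13050 + 13020 = 26070
26070 mod 899 = 898
k ≡ 898 (mod 899)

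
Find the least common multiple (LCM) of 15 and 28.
420

First find GCD(15, 28) using the Euclidean algorithm:
15 = 0 × 28 + 15
28 = 1 × 15 + 13
15 = 1 × 13 + 2
13 = 6 × 2 + 1
2 = 2 × 1 + 0
GCD(15, 28) = 1

LCM formula: LCM(a, b) = (a × b) / GCD(a, b)
LCM(15, 28) = (15 × 28) / 1
LCM(15, 28) = 420 / 1
LCM(15, 28) = 420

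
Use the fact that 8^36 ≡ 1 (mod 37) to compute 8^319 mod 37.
By Fermat: 8^{36} ≡ 1 (mod 37). 319 = 8×36 + 31. So 8^{319} ≡ 8^{31} ≡ 29 (mod 37)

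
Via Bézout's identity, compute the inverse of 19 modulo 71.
Extended GCD: 19(15) + 71(-4) = 1. So 19^(-1) ≡ 15 ≡ 15 (mod 71). Verify: 19 × 15 = 285 ≡ 1 (mod 71)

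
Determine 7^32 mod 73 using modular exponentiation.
Using repeated squaring. 32 = 32 (binary 100000). Repeated squaring mod 73: 7^1 ≡ 7; 7^2 ≡ 7² = 49 ≡ 49; 7^4 ≡ 49² = 2401 ≡ 65; 7^8 ≡ 65² = 4225 ≡ 64; 7^16 ≡ 64² = 4096 ≡ 8; 7^32 ≡ 8² = 64 ≡ 64. So 7^32 ≡ 64 (mod 73).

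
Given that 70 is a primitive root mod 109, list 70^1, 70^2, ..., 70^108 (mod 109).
g^1, g^2, ..., g^{108} mod 109: {70, 104, 86, 25, 6, 93, 79, 80, 41, 36, 13, 38, 44, 28, 107, 78, 10, 46, 59, 97, 32, 60, 58, 27, 37, 83, 33, 21, 53, 4, 62, 89, 17, 100, 24, 45, 98, 102, 55, 35, 52, 43, 67, 3, 101, 94, 40, 75, 18, 61, 19, 22, 14, 108, 39, 5, 23, 84, 103, 16, 30, 29, 68, 73, 96, 71, 65, 81, 2, 31, 99, 63, 50, 12, 77, 49, 51, 82, 72, 26, 76, 88, 56, 105, 47, 20, 92, 9, 85, 64, 11, 7, 54, 74, 57, 66, 42, 106, 8, 15, 69, 34, 91, 48, 90, 87, 95, 1}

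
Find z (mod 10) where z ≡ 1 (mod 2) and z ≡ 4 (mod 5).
M = 2 × 5 = 10. M₁ = 5, y₁ ≡ 1 (mod 2). M₂ = 2, y₂ ≡ 3 (mod 5). z = 1×5×1 + 4×2×3 ≡ 9 (mod 10)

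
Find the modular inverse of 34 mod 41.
34^(-1) ≡ 35 (mod 41). Verification: 34 × 35 = 1190 ≡ 1 (mod 41)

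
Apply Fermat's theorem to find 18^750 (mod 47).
By Fermat: 18^{46} ≡ 1 (mod 47). 750 ≡ 14 (mod 46). So 18^{750} ≡ 18^{14} ≡ 36 (mod 47)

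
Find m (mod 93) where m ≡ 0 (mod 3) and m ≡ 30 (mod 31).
M = 3 × 31 = 93. M₁ = 31, y₁ ≡ 1 (mod 3). M₂ = 3, y₂ ≡ 21 (mod 31). m = 0×31×1 + 30×3×21 ≡ 30 (mod 93)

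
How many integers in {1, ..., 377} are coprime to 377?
336

Prime factorization: 377 = 13 × 29
Using the formula φ(n) = n × Π(1 - 1/p) for each prime factor p:
φ(377) = 377 × (1 - 1/13) × (1 - 1/29)
φ(377) = 336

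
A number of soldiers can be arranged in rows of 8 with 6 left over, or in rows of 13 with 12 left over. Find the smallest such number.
M = 8 × 13 = 104. M₁ = 13, y₁ ≡ 5 (mod 8). M₂ = 8, y₂ ≡ 5 (mod 13). z = 6×13×5 + 12×8×5 ≡ 38 (mod 104). The smallest positive such number is 38.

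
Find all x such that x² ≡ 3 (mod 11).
The square roots of 3 mod 11 are 5 and 6. Verify: 5² = 25 ≡ 3 (mod 11)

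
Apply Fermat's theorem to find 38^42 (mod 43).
By Fermat's Little Theorem, 38^{42} ≡ 1 (mod 43) since 43 is prime and gcd(38, 43) = 1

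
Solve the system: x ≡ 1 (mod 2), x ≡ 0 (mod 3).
M = 2 × 3 = 6. M₁ = 3, y₁ ≡ 1 (mod 2). M₂ = 2, y₂ ≡ 2 (mod 3). x = 1×3×1 + 0×2×2 ≡ 3 (mod 6)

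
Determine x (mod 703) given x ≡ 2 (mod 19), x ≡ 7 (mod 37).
192

Using the Chinese Remainder Theorem:
M = product of moduli = 703
For equation 1: M_1 = 37, 37 ≡ 18 (mod 19), inverse of 37 mod 19 is 18 (check: 18 × 18 = 324 ≡ 1 (mod 19))
For equation 2: M_2 = 19, 19 ≡ 19 (mod 37), inverse of 19 mod 37 is 2 (check: 19 × 2 = 38 ≡ 1 (mod 37))
Combine: x ≡ Σ r_i×M_i×(M_i⁻¹ mod m_i) = 2×37×18 + 7×19×2 = 1332 + 266 = 1598
1598 mod 703 = 192
x ≡ 192 (mod 703)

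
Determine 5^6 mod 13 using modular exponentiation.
6 = 4 + 2 (binary 110). Repeated squaring mod 13: 5^1 ≡ 5; 5^2 ≡ 5² = 25 ≡ 12; 5^4 ≡ 12² = 144 ≡ 1. Multiply: 5^6 = 5^4 × 5^2 ≡ 1 × 12 (mod 13): 1 × 12 = 12 ≡ 12. So 5^6 ≡ 12 (mod 13).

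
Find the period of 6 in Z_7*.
Powers of 6 mod 7: 6^1≡6, 6^2≡1. Order = 2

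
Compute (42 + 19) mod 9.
7

(42 + 19) = 61
61 mod 9 = 7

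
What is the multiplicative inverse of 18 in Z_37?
18^(-1) ≡ 35 (mod 37). Verification: 18 × 35 = 630 ≡ 1 (mod 37)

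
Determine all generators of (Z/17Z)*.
Primitive roots mod 17: {3, 5, 6, 7, 10, 11, 12, 14}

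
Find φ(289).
272

Prime factorization: 289 = 17^2
Using the formula φ(n) = n × Π(1 - 1/p) for each prime factor p:
φ(289) = 289 × (1 - 1/17)
φ(289) = 272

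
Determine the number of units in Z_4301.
3520

Prime factorization: 4301 = 11 × 17 × 23
Using the formula φ(n) = n × Π(1 - 1/p) for each prime factor p:
φ(4301) = 4301 × (1 - 1/11) × (1 - 1/17) × (1 - 1/23)
φ(4301) = 3520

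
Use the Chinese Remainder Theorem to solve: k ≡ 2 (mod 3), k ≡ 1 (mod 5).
M = 3 × 5 = 15. M₁ = 5, y₁ ≡ 2 (mod 3). M₂ = 3, y₂ ≡ 2 (mod 5). k = 2×5×2 + 1×3×2 ≡ 11 (mod 15)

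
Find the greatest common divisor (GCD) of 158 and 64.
2

Using the Euclidean algorithm:
158 = 2 × 64 + 30
64 = 2 × 30 + 4
30 = 7 × 4 + 2
4 = 2 × 2 + 0

GCD(158, 64) = 2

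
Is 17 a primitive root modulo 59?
No

To verify, check if 17^(58/q) ≢ 1 (mod 59) for each prime divisor q of 58
Divisors of 58 = 58: [1, 2, 29, 58]
  17^(58/2) = 17^29 ≡ 1 (mod 59)
  17^(58/29) = 17^2 ≡ 53 (mod 59)
Conclusion: 17 is not a primitive root modulo 59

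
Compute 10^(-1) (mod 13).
10^(-1) ≡ 4 (mod 13). Verification: 10 × 4 = 40 ≡ 1 (mod 13)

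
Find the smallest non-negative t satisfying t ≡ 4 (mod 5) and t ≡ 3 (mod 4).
M = 5 × 4 = 20. M₁ = 4, y₁ ≡ 4 (mod 5). M₂ = 5, y₂ ≡ 1 (mod 4). t = 4×4×4 + 3×5×1 ≡ 19 (mod 20)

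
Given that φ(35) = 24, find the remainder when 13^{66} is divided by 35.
By Euler: 13^{24} ≡ 1 (mod 35) since gcd(13, 35) = 1. 66 = 2×24 + 18. So 13^{66} ≡ 13^{18} ≡ 29 (mod 35)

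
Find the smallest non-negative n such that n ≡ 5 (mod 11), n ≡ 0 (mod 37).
148

Using the Chinese Remainder Theorem:
M = product of moduli = 407
For equation 1: M_1 = 37, 37 ≡ 4 (mod 11), inverse of 37 mod 11 is 3 (check: 4 × 3 = 12 ≡ 1 (mod 11))
For equation 2: M_2 = 11, 11 ≡ 11 (mod 37), inverse of 11 mod 37 is 27 (check: 11 × 27 = 297 ≡ 1 (mod 37))
Combine: n ≡ Σ r_i×M_i×(M_i⁻¹ mod m_i) = 5×37×3 + 0×11×27 = 555 + 0 = 555
555 mod 407 = 148
n ≡ 148 (mod 407)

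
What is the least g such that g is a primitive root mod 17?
p - 1 = 16 has prime divisors 2. h is a primitive root mod 17 iff h^(16/q) ≢ 1 (mod 17) for each such q.
h = 2: 2^8 ≡ 1 (mod 17); 2^8 ≡ 1, so not a primitive root.
h = 3: 3^8 ≡ 16 (mod 17); none is 1, so 3 has order 16 and is a primitive root.
The smallest primitive root mod 17 is g = 3.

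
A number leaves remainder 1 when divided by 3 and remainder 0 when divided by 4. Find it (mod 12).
M = 3 × 4 = 12. M₁ = 4, y₁ ≡ 1 (mod 3). M₂ = 3, y₂ ≡ 3 (mod 4). t = 1×4×1 + 0×3×3 ≡ 4 (mod 12)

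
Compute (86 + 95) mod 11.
5

(86 + 95) = 181
181 mod 11 = 5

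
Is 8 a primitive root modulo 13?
No

To verify, check if 8^(12/q) ≢ 1 (mod 13) for each prime divisor q of 12
Divisors of 12 = 12: [1, 2, 3, 4, 6, 12]
  8^(12/2) = 8^6 ≡ 12 (mod 13)
  8^(12/3) = 8^4 ≡ 1 (mod 13)
Conclusion: 8 is not a primitive root modulo 13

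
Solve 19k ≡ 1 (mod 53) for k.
14

Using Extended Euclidean Algorithm:
gcd(19, 53) = 1
Bezout coefficients: 19 × 14 + 53 × -5 = 1
So 19 × 14 ≡ 1 (mod 53)
The inverse is 14 mod 53 = 14
Verification: 19 × 14 = 266 = 5 × 53 + 1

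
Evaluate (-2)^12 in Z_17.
Using repeated squaring. (-2) ≡ 15 (mod 17). 12 = 8 + 4 (binary 1100). Repeated squaring mod 17: 15^1 ≡ 15; 15^2 ≡ 15² = 225 ≡ 4; 15^4 ≡ 4² = 16 ≡ 16; 15^8 ≡ 16² = 256 ≡ 1. Multiply: (-2)^12 ≡ 15^8 × 15^4 ≡ 1 × 16 (mod 17): 1 × 16 = 16 ≡ 16. So (-2)^12 ≡ 16 (mod 17).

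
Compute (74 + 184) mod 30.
18

(74 + 184) = 258
258 mod 30 = 18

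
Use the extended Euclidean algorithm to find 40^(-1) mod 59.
Extended GCD: 40(-28) + 59(19) = 1. So 40^(-1) ≡ 31 ≡ 31 (mod 59). Verify: 40 × 31 = 1240 ≡ 1 (mod 59)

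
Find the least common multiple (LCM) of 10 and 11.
110

First find GCD(10, 11) using the Euclidean algorithm:
10 = 0 × 11 + 10
11 = 1 × 10 + 1
10 = 10 × 1 + 0
GCD(10, 11) = 1

LCM formula: LCM(a, b) = (a × b) / GCD(a, b)
LCM(10, 11) = (10 × 11) / 1
LCM(10, 11) = 110 / 1
LCM(10, 11) = 110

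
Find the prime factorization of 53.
53

Divide by primes starting from smallest:
53 ÷ 53 = 1

53 = 53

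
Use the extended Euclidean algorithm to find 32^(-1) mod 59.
Extended GCD: 32(24) + 59(-13) = 1. So 32^(-1) ≡ 24 ≡ 24 (mod 59). Verify: 32 × 24 = 768 ≡ 1 (mod 59)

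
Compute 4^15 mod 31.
Using repeated squaring. 15 = 8 + 4 + 2 + 1 (binary 1111). Repeated squaring mod 31: 4^1 ≡ 4; 4^2 ≡ 4² = 16 ≡ 16; 4^4 ≡ 16² = 256 ≡ 8; 4^8 ≡ 8² = 64 ≡ 2. Multiply: 4^15 = 4^8 × 4^4 × 4^2 × 4^1 ≡ 2 × 8 × 16 × 4 (mod 31): 2 × 8 = 16 ≡ 16; 16 × 16 = 256 ≡ 8; 8 × 4 = 32 ≡ 1. So 4^15 ≡ 1 (mod 31).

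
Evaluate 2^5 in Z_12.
5 = 4 + 1 (binary 101). Repeated squaring mod 12: 2^1 ≡ 2; 2^2 ≡ 2² = 4 ≡ 4; 2^4 ≡ 4² = 16 ≡ 4. Multiply: 2^5 = 2^4 × 2^1 ≡ 4 × 2 (mod 12): 4 × 2 = 8 ≡ 8. So 2^5 ≡ 8 (mod 12).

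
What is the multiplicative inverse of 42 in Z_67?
42^(-1) ≡ 8 (mod 67). Verification: 42 × 8 = 336 ≡ 1 (mod 67)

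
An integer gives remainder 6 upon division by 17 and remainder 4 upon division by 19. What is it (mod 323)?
M = 17 × 19 = 323. M₁ = 19, y₁ ≡ 9 (mod 17). M₂ = 17, y₂ ≡ 9 (mod 19). n = 6×19×9 + 4×17×9 ≡ 23 (mod 323). The smallest positive such number is 23.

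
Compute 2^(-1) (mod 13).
2^(-1) ≡ 7 (mod 13). Verification: 2 × 7 = 14 ≡ 1 (mod 13)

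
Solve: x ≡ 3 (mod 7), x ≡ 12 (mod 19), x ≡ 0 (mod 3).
M = 7 × 19 × 3 = 399. M₁ = 57, y₁ ≡ 1 (mod 7). M₂ = 21, y₂ ≡ 10 (mod 19). M₃ = 133, y₃ ≡ 1 (mod 3). x = 3×57×1 + 12×21×10 + 0×133×1 ≡ 297 (mod 399)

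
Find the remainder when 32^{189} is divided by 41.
By Fermat: 32^{40} ≡ 1 (mod 41). 189 = 4×40 + 29. So 32^{189} ≡ 32^{29} ≡ 32 (mod 41)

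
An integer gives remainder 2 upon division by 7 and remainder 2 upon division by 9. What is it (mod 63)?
M = 7 × 9 = 63. M₁ = 9, y₁ ≡ 4 (mod 7). M₂ = 7, y₂ ≡ 4 (mod 9). x = 2×9×4 + 2×7×4 ≡ 2 (mod 63). The smallest positive such number is 2.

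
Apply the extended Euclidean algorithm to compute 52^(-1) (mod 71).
Extended GCD: 52(-15) + 71(11) = 1. So 52^(-1) ≡ 56 ≡ 56 (mod 71). Verify: 52 × 56 = 2912 ≡ 1 (mod 71)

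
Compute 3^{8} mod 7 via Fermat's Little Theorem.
2

By Fermat's Little Theorem, a^(p-1) ≡ 1 (mod p) for prime p and gcd(a, p) = 1
Here p = 7, so 3^6 ≡ 1 (mod 7)
We can reduce the exponent: 8 mod 6 = 2
So 3^8 ≡ 3^2 (mod 7)
Computing: 3^2 mod 7 = 2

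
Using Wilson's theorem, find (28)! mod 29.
By Wilson's theorem, (28)! ≡ -1 ≡ 28 (mod 29)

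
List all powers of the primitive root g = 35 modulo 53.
g^1, g^2, ..., g^{52} mod 53: {35, 6, 51, 36, 41, 4, 34, 24, 45, 38, 5, 16, 30, 43, 21, 46, 20, 11, 14, 13, 31, 25, 27, 44, 3, 52, 18, 47, 2, 17, 12, 49, 19, 29, 8, 15, 48, 37, 23, 10, 32, 7, 33, 42, 39, 40, 22, 28, 26, 9, 50, 1}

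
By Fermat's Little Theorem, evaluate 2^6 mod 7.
By Fermat's Little Theorem, 2^{6} ≡ 1 (mod 7) since 7 is prime and gcd(2, 7) = 1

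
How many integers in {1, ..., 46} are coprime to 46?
22

Prime factorization: 46 = 2 × 23
Using the formula φ(n) = n × Π(1 - 1/p) for each prime factor p:
φ(46) = 46 × (1 - 1/2) × (1 - 1/23)
φ(46) = 22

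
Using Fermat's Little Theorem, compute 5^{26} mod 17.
9

By Fermat's Little Theorem, a^(p-1) ≡ 1 (mod p) for prime p and gcd(a, p) = 1
Here p = 17, so 5^16 ≡ 1 (mod 17)
We can reduce the exponent: 26 mod 16 = 10
So 5^26 ≡ 5^10 (mod 17)
Computing: 5^10 mod 17 = 9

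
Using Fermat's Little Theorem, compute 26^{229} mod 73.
15

By Fermat's Little Theorem, a^(p-1) ≡ 1 (mod p) for prime p and gcd(a, p) = 1
Here p = 73, so 26^72 ≡ 1 (mod 73)
We can reduce the exponent: 229 mod 72 = 13
So 26^229 ≡ 26^13 (mod 73)
Computing: 26^13 mod 73 = 15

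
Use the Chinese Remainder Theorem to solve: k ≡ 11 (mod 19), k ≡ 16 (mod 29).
277

Using the Chinese Remainder Theorem:
M = product of moduli = 551
For equation 1: M_1 = 29, 29 ≡ 10 (mod 19), inverse of 29 mod 19 is 2 (check: 10 × 2 = 20 ≡ 1 (mod 19))
For equation 2: M_2 = 19, 19 ≡ 19 (mod 29), inverse of 19 mod 29 is 26 (check: 19 × 26 = 494 ≡ 1 (mod 29))
Combine: k ≡ Σ r_i×M_i×(M_i⁻¹ mod m_i) = 11×29×2 + 16×19×26 = 638 + 7904 = 8542
8542 mod 551 = 277
k ≡ 277 (mod 551)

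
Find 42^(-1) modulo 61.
16

Using Extended Euclidean Algorithm:
gcd(42, 61) = 1
Bezout coefficients: 42 × 16 + 61 × -11 = 1
So 42 × 16 ≡ 1 (mod 61)
The inverse is 16 mod 61 = 16
Verification: 42 × 16 = 672 = 11 × 61 + 1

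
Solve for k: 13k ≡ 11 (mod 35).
17

Since gcd(13, 35) = 1 divides 11, a solution exists.
Multiply both sides by the inverse of 13 mod 35:
  13^(-1) mod 35 = 27
  x ≡ 27 × 11 ≡ 297 ≡ 17 (mod 35)
Verification: 13 × 17 = 221 = 6 × 35 + 11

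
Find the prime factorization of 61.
61

Divide by primes starting from smallest:
61 ÷ 61 = 1

61 = 61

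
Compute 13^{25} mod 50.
43

Using successive squaring:
Binary expansion of 25: 11001
Powers of 13 mod 50 (each is the square of the previous):
  13^1 ≡ 13 (mod 50)
  13^2 ≡ 13² = 169 ≡ 19 (mod 50)
  13^4 ≡ 19² = 361 ≡ 11 (mod 50)
  13^8 ≡ 11² = 121 ≡ 21 (mod 50)
  13^16 ≡ 21² = 441 ≡ 41 (mod 50)
25 = 16 + 8 + 1, so 13^25 = 13^16 × 13^8 × 13^1 ≡ 41 × 21 × 13 (mod 50)
Multiplying step by step:
  41 × 21 = 861 ≡ 11 (mod 50)
  11 × 13 = 143 ≡ 43 (mod 50)
Result: 13^25 ≡ 43 (mod 50)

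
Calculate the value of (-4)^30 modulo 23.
Using Fermat: (-4)^{22} ≡ 1 (mod 23). 30 ≡ 8 (mod 22). So (-4)^{30} ≡ (-4)^{8} ≡ 9 (mod 23)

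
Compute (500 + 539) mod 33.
16

(500 + 539) = 1039
1039 mod 33 = 16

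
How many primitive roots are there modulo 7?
2

The number of primitive roots modulo p is φ(p-1) = φ(6)
φ(6) = 2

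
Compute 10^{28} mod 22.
12

Using successive squaring:
Binary expansion of 28: 11100
Powers of 10 mod 22 (each is the square of the previous):
  10^1 ≡ 10 (mod 22)
  10^2 ≡ 10² = 100 ≡ 12 (mod 22)
  10^4 ≡ 12² = 144 ≡ 12 (mod 22)
  10^8 ≡ 12² = 144 ≡ 12 (mod 22)
  10^16 ≡ 12² = 144 ≡ 12 (mod 22)
28 = 16 + 8 + 4, so 10^28 = 10^16 × 10^8 × 10^4 ≡ 12 × 12 × 12 (mod 22)
Multiplying step by step:
  12 × 12 = 144 ≡ 12 (mod 22)
  12 × 12 = 144 ≡ 12 (mod 22)
Result: 10^28 ≡ 12 (mod 22)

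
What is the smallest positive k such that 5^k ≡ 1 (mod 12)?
Powers of 5 mod 12: 5^1≡5, 5^2≡1. Order = 2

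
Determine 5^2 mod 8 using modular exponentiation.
2 = 2 (binary 10). Repeated squaring mod 8: 5^1 ≡ 5; 5^2 ≡ 5² = 25 ≡ 1. So 5^2 ≡ 1 (mod 8).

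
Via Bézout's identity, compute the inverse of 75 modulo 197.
Extended GCD: 75(-21) + 197(8) = 1. So 75^(-1) ≡ 176 ≡ 176 (mod 197). Verify: 75 × 176 = 13200 ≡ 1 (mod 197)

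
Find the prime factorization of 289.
17^2

Divide by primes starting from smallest:
289 ÷ 17 = 17
17 ÷ 17 = 1

289 = 17^2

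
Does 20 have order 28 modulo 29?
p - 1 = 28 has prime divisors 2, 7. Check 20^(28/q) mod 29 for each: 20^(28/2) = 20^14 ≡ 1, 20^(28/7) = 20^4 ≡ 7 (mod 29). Since 20^14 ≡ 1 (mod 29), the order of 20 divides 14 (in fact the order is 7) ≠ 28, so it is not a primitive root.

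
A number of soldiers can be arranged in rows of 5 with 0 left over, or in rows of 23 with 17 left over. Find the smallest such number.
M = 5 × 23 = 115. M₁ = 23, y₁ ≡ 2 (mod 5). M₂ = 5, y₂ ≡ 14 (mod 23). t = 0×23×2 + 17×5×14 ≡ 40 (mod 115). The smallest positive such number is 40.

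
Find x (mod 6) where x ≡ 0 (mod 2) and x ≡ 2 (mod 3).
M = 2 × 3 = 6. M₁ = 3, y₁ ≡ 1 (mod 2). M₂ = 2, y₂ ≡ 2 (mod 3). x = 0×3×1 + 2×2×2 ≡ 2 (mod 6)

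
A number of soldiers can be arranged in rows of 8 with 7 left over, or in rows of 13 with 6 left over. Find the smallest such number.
M = 8 × 13 = 104. M₁ = 13, y₁ ≡ 5 (mod 8). M₂ = 8, y₂ ≡ 5 (mod 13). k = 7×13×5 + 6×8×5 ≡ 71 (mod 104). The smallest positive such number is 71.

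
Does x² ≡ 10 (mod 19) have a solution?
By Euler's criterion: 10^{9} ≡ 18 (mod 19). Since this equals -1 (≡ 18), 10 is not a QR.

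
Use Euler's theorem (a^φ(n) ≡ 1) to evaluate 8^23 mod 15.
By Euler: 8^{8} ≡ 1 (mod 15) since gcd(8, 15) = 1. 23 = 2×8 + 7. So 8^{23} ≡ 8^{7} ≡ 2 (mod 15)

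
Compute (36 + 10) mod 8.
6

(36 + 10) = 46
46 mod 8 = 6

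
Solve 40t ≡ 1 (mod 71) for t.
40^(-1) ≡ 16 (mod 71). Verification: 40 × 16 = 640 ≡ 1 (mod 71)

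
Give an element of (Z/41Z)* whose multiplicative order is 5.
10 has order 5 mod 41 since 10^{5} ≡ 1 (mod 41) and no smaller power works.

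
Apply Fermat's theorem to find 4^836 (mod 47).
By Fermat: 4^{46} ≡ 1 (mod 47). 836 ≡ 8 (mod 46). So 4^{836} ≡ 4^{8} ≡ 18 (mod 47)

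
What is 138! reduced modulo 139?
By Wilson's theorem, (138)! ≡ -1 ≡ 138 (mod 139)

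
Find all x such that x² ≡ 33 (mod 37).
The square roots of 33 mod 37 are 12 and 25. Verify: 12² = 144 ≡ 33 (mod 37)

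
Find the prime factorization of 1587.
3 × 23^2

Divide by primes starting from smallest:
1587 ÷ 3 = 529
529 ÷ 23 = 23
23 ÷ 23 = 1

1587 = 3 × 23^2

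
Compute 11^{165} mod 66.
11

Using successive squaring:
Binary expansion of 165: 10100101
Powers of 11 mod 66 (each is the square of the previous):
  11^1 ≡ 11 (mod 66)
  11^2 ≡ 11² = 121 ≡ 55 (mod 66)
  11^4 ≡ 55² = 3025 ≡ 55 (mod 66)
  11^8 ≡ 55² = 3025 ≡ 55 (mod 66)
  11^16 ≡ 55² = 3025 ≡ 55 (mod 66)
  11^32 ≡ 55² = 3025 ≡ 55 (mod 66)
  11^64 ≡ 55² = 3025 ≡ 55 (mod 66)
  11^128 ≡ 55² = 3025 ≡ 55 (mod 66)
165 = 128 + 32 + 4 + 1, so 11^165 = 11^128 × 11^32 × 11^4 × 11^1 ≡ 55 × 55 × 55 × 11 (mod 66)
Multiplying step by step:
  55 × 55 = 3025 ≡ 55 (mod 66)
  55 × 55 = 3025 ≡ 55 (mod 66)
  55 × 11 = 605 ≡ 11 (mod 66)
Result: 11^165 ≡ 11 (mod 66)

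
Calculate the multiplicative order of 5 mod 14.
Powers of 5 mod 14: 5^1≡5, 5^2≡11, 5^3≡13, 5^4≡9, 5^5≡3, 5^6≡1. Order = 6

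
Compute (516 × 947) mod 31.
30

(516 × 947) = 488652
488652 mod 31 = 30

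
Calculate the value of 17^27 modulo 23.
Using Fermat: 17^{22} ≡ 1 (mod 23). 27 ≡ 5 (mod 22). So 17^{27} ≡ 17^{5} ≡ 21 (mod 23)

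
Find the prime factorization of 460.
2^2 × 5 × 23

Divide by primes starting from smallest:
460 ÷ 2 = 230
230 ÷ 2 = 115
115 ÷ 5 = 23
23 ÷ 23 = 1

460 = 2^2 × 5 × 23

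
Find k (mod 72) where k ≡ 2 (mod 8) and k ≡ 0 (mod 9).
M = 8 × 9 = 72. M₁ = 9, y₁ ≡ 1 (mod 8). M₂ = 8, y₂ ≡ 8 (mod 9). k = 2×9×1 + 0×8×8 ≡ 18 (mod 72)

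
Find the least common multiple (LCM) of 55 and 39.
2145

First find GCD(55, 39) using the Euclidean algorithm:
55 = 1 × 39 + 16
39 = 2 × 16 + 7
16 = 2 × 7 + 2
7 = 3 × 2 + 1
2 = 2 × 1 + 0
GCD(55, 39) = 1

LCM formula: LCM(a, b) = (a × b) / GCD(a, b)
LCM(55, 39) = (55 × 39) / 1
LCM(55, 39) = 2145 / 1
LCM(55, 39) = 2145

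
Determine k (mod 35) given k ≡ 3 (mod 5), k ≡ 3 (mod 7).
3

Using the Chinese Remainder Theorem:
M = product of moduli = 35
For equation 1: M_1 = 7, 7 ≡ 2 (mod 5), inverse of 7 mod 5 is 3 (check: 2 × 3 = 6 ≡ 1 (mod 5))
For equation 2: M_2 = 5, 5 ≡ 5 (mod 7), inverse of 5 mod 7 is 3 (check: 5 × 3 = 15 ≡ 1 (mod 7))
Combine: k ≡ Σ r_i×M_i×(M_i⁻¹ mod m_i) = 3×7×3 + 3×5×3 = 63 + 45 = 108
108 mod 35 = 3
k ≡ 3 (mod 35)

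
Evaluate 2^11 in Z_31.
Using repeated squaring. 11 = 8 + 2 + 1 (binary 1011). Repeated squaring mod 31: 2^1 ≡ 2; 2^2 ≡ 2² = 4 ≡ 4; 2^4 ≡ 4² = 16 ≡ 16; 2^8 ≡ 16² = 256 ≡ 8. Multiply: 2^11 = 2^8 × 2^2 × 2^1 ≡ 8 × 4 × 2 (mod 31): 8 × 4 = 32 ≡ 1; 1 × 2 = 2 ≡ 2. So 2^11 ≡ 2 (mod 31).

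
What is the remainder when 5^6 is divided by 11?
6 = 4 + 2 (binary 110). Repeated squaring mod 11: 5^1 ≡ 5; 5^2 ≡ 5² = 25 ≡ 3; 5^4 ≡ 3² = 9 ≡ 9. Multiply: 5^6 = 5^4 × 5^2 ≡ 9 × 3 (mod 11): 9 × 3 = 27 ≡ 5. So 5^6 ≡ 5 (mod 11).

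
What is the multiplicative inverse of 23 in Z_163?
23^(-1) ≡ 78 (mod 163). Verification: 23 × 78 = 1794 ≡ 1 (mod 163)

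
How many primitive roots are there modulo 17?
8

The number of primitive roots modulo p is φ(p-1) = φ(16)
φ(16) = 8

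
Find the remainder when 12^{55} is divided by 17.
By Fermat: 12^{16} ≡ 1 (mod 17). 55 = 3×16 + 7. So 12^{55} ≡ 12^{7} ≡ 7 (mod 17)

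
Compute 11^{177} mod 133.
1

Using successive squaring:
Binary expansion of 177: 10110001
Powers of 11 mod 133 (each is the square of the previous):
  11^1 ≡ 11 (mod 133)
  11^2 ≡ 11² = 121 ≡ 121 (mod 133)
  11^4 ≡ 121² = 14641 ≡ 11 (mod 133)
  11^8 ≡ 11² = 121 ≡ 121 (mod 133)
  11^16 ≡ 121² = 14641 ≡ 11 (mod 133)
  11^32 ≡ 11² = 121 ≡ 121 (mod 133)
  11^64 ≡ 121² = 14641 ≡ 11 (mod 133)
  11^128 ≡ 11² = 121 ≡ 121 (mod 133)
177 = 128 + 32 + 16 + 1, so 11^177 = 11^128 × 11^32 × 11^16 × 11^1 ≡ 121 × 121 × 11 × 11 (mod 133)
Multiplying step by step:
  121 × 121 = 14641 ≡ 11 (mod 133)
  11 × 11 = 121 ≡ 121 (mod 133)
  121 × 11 = 1331 ≡ 1 (mod 133)
Result: 11^177 ≡ 1 (mod 133)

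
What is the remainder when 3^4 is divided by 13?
4 = 4 (binary 100). Repeated squaring mod 13: 3^1 ≡ 3; 3^2 ≡ 3² = 9 ≡ 9; 3^4 ≡ 9² = 81 ≡ 3. So 3^4 ≡ 3 (mod 13).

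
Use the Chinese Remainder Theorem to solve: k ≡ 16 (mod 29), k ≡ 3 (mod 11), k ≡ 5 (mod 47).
13588

Using the Chinese Remainder Theorem:
M = product of moduli = 14993
For equation 1: M_1 = 517, 517 ≡ 24 (mod 29), inverse of 517 mod 29 is 23 (check: 24 × 23 = 552 ≡ 1 (mod 29))
For equation 2: M_2 = 1363, 1363 ≡ 10 (mod 11), inverse of 1363 mod 11 is 10 (check: 10 × 10 = 100 ≡ 1 (mod 11))
For equation 3: M_3 = 319, 319 ≡ 37 (mod 47), inverse of 319 mod 47 is 14 (check: 37 × 14 = 518 ≡ 1 (mod 47))
Combine: k ≡ Σ r_i×M_i×(M_i⁻¹ mod m_i) = 16×517×23 + 3×1363×10 + 5×319×14 = 190256 + 40890 + 22330 = 253476
253476 mod 14993 = 13588
k ≡ 13588 (mod 14993)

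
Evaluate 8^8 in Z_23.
8 = 8 (binary 1000). Repeated squaring mod 23: 8^1 ≡ 8; 8^2 ≡ 8² = 64 ≡ 18; 8^4 ≡ 18² = 324 ≡ 2; 8^8 ≡ 2² = 4 ≡ 4. So 8^8 ≡ 4 (mod 23).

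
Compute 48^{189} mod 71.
1

Using successive squaring:
Binary expansion of 189: 10111101
Powers of 48 mod 71 (each is the square of the previous):
  48^1 ≡ 48 (mod 71)
  48^2 ≡ 48² = 2304 ≡ 32 (mod 71)
  48^4 ≡ 32² = 1024 ≡ 30 (mod 71)
  48^8 ≡ 30² = 900 ≡ 48 (mod 71)
  48^16 ≡ 48² = 2304 ≡ 32 (mod 71)
  48^32 ≡ 32² = 1024 ≡ 30 (mod 71)
  48^64 ≡ 30² = 900 ≡ 48 (mod 71)
  48^128 ≡ 48² = 2304 ≡ 32 (mod 71)
189 = 128 + 32 + 16 + 8 + 4 + 1, so 48^189 = 48^128 × 48^32 × 48^16 × 48^8 × 48^4 × 48^1 ≡ 32 × 30 × 32 × 48 × 30 × 48 (mod 71)
Multiplying step by step:
  32 × 30 = 960 ≡ 37 (mod 71)
  37 × 32 = 1184 ≡ 48 (mod 71)
  48 × 48 = 2304 ≡ 32 (mod 71)
  32 × 30 = 960 ≡ 37 (mod 71)
  37 × 48 = 1776 ≡ 1 (mod 71)
Result: 48^189 ≡ 1 (mod 71)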